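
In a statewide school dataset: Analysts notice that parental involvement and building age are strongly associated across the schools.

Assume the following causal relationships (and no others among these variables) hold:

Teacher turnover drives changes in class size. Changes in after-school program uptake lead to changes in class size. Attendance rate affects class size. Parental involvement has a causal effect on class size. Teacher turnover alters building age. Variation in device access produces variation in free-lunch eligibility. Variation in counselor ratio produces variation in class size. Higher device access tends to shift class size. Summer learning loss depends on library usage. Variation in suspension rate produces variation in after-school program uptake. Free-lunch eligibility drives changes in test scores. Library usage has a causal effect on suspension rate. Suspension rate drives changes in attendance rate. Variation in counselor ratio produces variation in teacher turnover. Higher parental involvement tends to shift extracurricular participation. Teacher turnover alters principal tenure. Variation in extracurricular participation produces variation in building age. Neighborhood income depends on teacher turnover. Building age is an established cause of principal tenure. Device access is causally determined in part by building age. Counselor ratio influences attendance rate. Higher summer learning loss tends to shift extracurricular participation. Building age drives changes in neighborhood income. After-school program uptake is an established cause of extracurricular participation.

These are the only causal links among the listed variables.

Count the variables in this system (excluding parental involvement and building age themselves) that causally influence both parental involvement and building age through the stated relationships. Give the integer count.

0

No listed variable has a causal path to both parental involvement and building age, so there are no common causes.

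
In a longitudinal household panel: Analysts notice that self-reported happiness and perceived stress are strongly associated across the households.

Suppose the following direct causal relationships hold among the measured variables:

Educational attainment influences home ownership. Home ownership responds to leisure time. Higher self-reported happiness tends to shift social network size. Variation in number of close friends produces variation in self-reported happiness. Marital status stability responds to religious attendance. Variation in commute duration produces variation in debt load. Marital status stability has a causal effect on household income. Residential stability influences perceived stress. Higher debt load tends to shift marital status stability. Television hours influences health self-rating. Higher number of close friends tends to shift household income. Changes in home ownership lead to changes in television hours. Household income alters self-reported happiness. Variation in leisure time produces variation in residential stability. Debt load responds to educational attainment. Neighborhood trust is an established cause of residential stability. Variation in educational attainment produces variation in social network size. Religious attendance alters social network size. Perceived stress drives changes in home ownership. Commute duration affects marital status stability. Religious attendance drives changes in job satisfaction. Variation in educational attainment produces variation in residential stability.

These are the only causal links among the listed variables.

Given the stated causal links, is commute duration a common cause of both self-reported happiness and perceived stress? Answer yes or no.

Commute duration has no stated causal path to perceived stress. A confounder must cause both variables, so commute duration does not qualify.

no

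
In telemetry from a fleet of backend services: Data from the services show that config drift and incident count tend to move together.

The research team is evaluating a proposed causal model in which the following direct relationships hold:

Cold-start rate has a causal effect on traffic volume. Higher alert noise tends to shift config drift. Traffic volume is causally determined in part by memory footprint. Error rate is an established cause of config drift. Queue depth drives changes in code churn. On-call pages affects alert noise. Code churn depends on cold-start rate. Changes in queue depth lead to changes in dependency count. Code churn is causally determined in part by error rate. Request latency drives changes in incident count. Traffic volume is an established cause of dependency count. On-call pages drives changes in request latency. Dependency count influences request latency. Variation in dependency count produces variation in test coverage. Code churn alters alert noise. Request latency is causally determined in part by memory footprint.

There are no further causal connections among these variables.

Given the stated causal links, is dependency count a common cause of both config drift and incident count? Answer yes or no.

Dependency count has no stated causal path to config drift. A confounder must cause both variables, so dependency count does not qualify.

no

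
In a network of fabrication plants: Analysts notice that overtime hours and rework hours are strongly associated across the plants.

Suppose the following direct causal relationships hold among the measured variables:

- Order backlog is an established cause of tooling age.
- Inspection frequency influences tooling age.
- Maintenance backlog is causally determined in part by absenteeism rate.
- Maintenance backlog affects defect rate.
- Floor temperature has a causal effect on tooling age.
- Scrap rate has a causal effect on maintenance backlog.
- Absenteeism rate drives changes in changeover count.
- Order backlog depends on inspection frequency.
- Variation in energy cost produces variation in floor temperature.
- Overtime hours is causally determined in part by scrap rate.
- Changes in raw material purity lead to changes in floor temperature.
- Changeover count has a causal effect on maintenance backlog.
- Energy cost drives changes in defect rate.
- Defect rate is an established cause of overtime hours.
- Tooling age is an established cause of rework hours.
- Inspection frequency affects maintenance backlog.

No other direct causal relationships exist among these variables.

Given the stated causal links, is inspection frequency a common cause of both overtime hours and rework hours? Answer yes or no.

yes

Inspection frequency has a causal path to overtime hours (inspection frequency → maintenance backlog → defect rate → overtime hours) and to rework hours (inspection frequency → tooling age → rework hours), so it is a common cause of both — a confounder.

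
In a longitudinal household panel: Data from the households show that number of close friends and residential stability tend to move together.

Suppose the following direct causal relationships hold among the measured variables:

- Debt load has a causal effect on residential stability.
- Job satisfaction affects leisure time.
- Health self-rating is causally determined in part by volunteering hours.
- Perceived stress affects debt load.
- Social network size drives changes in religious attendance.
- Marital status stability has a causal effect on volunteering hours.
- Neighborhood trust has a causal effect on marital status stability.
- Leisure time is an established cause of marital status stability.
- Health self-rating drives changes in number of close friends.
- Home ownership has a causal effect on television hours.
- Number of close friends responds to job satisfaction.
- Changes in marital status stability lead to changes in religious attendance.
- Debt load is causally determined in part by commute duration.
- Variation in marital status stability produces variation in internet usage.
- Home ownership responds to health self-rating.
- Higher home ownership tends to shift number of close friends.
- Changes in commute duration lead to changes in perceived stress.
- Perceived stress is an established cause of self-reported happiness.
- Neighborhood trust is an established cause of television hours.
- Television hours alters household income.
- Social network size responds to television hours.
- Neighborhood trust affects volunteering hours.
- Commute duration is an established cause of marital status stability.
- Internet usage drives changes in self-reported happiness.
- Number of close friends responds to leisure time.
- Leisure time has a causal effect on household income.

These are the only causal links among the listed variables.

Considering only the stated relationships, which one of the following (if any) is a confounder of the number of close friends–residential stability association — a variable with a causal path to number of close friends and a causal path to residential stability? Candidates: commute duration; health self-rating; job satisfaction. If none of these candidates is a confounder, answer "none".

Commute duration causes number of close friends (commute duration → marital status stability → volunteering hours → health self-rating → number of close friends) and also causes residential stability (commute duration → debt load → residential stability); it is a common cause of both.
Each of the other candidates lacks a causal path to at least one of number of close friends and residential stability, so they do not confound the relationship.

commute duration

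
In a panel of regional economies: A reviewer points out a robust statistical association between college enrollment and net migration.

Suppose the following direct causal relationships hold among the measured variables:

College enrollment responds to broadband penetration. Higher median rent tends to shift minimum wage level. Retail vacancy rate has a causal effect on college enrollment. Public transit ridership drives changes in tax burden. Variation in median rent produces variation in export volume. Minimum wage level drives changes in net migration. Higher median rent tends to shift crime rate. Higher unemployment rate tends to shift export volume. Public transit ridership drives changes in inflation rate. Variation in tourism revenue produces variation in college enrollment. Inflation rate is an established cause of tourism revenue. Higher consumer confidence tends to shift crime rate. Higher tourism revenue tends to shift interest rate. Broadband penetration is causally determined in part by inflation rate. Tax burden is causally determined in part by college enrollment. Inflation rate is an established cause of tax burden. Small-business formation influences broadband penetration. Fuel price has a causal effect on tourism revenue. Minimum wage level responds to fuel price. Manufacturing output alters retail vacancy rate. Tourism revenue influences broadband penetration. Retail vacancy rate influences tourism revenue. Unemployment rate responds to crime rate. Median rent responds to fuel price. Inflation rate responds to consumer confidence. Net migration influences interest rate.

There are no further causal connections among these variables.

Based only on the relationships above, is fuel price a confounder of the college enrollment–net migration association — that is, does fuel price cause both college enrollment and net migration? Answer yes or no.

Fuel price has a causal path to college enrollment (fuel price → tourism revenue → college enrollment) and to net migration (fuel price → minimum wage level → net migration), so it is a common cause of both — a confounder.

yes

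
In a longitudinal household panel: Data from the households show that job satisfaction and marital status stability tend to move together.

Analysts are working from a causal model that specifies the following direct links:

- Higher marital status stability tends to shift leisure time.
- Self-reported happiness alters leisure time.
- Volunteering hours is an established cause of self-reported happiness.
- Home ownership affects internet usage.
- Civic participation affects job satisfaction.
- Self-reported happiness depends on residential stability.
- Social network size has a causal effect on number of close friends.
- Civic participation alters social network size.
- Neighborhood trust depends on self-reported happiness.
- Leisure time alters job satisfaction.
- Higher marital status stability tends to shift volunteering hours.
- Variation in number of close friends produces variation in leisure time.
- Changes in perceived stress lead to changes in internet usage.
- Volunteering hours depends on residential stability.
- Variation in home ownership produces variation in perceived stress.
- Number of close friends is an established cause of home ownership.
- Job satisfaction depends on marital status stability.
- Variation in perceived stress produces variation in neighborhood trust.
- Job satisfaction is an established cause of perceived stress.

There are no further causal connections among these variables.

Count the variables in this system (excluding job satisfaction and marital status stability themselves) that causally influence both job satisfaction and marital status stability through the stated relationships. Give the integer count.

No listed variable has a causal path to both job satisfaction and marital status stability, so there are no common causes.

0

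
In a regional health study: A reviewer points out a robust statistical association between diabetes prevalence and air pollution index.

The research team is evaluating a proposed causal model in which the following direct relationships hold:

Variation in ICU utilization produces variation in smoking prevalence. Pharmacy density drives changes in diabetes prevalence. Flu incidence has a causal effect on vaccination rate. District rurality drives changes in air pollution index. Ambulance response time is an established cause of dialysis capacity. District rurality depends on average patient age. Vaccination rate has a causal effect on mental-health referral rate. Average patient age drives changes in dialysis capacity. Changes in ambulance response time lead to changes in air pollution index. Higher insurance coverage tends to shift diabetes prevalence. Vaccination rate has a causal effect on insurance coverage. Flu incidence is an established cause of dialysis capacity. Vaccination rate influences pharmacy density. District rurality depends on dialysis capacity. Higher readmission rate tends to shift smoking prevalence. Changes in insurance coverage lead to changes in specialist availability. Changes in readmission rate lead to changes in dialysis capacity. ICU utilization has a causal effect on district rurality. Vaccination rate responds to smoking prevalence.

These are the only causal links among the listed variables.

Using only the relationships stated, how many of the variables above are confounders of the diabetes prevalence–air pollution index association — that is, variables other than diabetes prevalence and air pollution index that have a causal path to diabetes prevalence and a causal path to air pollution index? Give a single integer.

The common causes are: ICU utilization (to diabetes prevalence via ICU utilization → smoking prevalence → vaccination rate → insurance coverage → diabetes prevalence; to air pollution index via ICU utilization → district rurality → air pollution index); flu incidence (to diabetes prevalence via flu incidence → vaccination rate → insurance coverage → diabetes prevalence; to air pollution index via flu incidence → dialysis capacity → district rurality → air pollution index); readmission rate (to diabetes prevalence via readmission rate → smoking prevalence → vaccination rate → insurance coverage → diabetes prevalence; to air pollution index via readmission rate → dialysis capacity → district rurality → air pollution index).
Every other variable lacks a causal path to at least one of diabetes prevalence and air pollution index.

3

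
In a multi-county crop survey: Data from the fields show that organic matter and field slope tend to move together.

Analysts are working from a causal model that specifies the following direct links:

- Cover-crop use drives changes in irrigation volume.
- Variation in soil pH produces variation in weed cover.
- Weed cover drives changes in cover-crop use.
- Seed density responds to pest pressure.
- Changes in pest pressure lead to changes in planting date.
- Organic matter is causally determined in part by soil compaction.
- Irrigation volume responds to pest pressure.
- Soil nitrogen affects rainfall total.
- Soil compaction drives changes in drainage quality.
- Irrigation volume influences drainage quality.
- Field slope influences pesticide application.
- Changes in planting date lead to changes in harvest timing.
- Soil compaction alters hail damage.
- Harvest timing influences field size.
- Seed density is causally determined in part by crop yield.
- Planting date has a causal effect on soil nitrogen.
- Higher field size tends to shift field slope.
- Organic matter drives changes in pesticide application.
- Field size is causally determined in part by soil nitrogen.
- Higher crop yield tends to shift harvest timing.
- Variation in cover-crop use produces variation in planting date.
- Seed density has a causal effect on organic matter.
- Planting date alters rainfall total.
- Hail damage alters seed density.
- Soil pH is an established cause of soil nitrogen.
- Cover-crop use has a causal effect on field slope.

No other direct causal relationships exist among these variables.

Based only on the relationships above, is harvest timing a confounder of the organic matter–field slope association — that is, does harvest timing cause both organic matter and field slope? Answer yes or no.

no

Harvest timing has no stated causal path to organic matter. A confounder must cause both variables, so harvest timing does not qualify.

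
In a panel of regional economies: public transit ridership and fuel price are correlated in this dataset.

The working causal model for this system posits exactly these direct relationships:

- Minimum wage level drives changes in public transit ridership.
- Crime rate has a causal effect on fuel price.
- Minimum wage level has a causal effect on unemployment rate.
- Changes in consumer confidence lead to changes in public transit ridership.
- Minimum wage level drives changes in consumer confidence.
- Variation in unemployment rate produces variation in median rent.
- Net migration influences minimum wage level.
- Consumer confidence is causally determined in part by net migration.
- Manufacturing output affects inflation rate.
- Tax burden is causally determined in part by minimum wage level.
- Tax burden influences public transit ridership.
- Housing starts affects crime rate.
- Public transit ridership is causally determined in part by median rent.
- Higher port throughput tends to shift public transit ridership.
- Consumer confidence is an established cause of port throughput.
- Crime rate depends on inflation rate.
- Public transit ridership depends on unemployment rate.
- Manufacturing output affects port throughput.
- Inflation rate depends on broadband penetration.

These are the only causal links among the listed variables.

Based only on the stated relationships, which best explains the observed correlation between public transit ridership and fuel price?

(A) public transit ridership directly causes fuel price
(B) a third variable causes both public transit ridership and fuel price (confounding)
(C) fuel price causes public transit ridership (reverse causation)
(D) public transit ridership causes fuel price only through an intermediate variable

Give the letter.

Manufacturing output causes public transit ridership (manufacturing output → port throughput → public transit ridership) and fuel price (manufacturing output → inflation rate → crime rate → fuel price) — a common cause creating the correlation.
There is no stated path from public transit ridership to fuel price or from fuel price to public transit ridership, so neither direct nor reverse causation applies.

B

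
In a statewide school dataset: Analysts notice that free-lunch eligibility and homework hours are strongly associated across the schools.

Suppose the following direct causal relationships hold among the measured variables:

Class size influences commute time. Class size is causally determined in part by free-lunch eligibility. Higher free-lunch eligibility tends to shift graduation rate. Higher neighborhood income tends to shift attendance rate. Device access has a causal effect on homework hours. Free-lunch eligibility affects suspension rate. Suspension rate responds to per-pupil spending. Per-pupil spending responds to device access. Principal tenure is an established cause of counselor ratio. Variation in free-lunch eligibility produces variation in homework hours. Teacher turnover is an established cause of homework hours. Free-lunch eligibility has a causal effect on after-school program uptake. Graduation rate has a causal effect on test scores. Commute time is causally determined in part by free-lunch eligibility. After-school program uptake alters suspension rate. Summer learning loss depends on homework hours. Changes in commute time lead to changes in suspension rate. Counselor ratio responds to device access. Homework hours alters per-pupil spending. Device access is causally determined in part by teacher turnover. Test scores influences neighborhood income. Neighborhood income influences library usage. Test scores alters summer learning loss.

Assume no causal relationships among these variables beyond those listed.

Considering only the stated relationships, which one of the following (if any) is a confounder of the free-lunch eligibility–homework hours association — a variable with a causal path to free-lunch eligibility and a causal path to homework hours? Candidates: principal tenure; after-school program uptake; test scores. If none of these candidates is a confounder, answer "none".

none

None of the listed candidates has causal paths to both free-lunch eligibility and homework hours in the stated relationships, so none is a common cause.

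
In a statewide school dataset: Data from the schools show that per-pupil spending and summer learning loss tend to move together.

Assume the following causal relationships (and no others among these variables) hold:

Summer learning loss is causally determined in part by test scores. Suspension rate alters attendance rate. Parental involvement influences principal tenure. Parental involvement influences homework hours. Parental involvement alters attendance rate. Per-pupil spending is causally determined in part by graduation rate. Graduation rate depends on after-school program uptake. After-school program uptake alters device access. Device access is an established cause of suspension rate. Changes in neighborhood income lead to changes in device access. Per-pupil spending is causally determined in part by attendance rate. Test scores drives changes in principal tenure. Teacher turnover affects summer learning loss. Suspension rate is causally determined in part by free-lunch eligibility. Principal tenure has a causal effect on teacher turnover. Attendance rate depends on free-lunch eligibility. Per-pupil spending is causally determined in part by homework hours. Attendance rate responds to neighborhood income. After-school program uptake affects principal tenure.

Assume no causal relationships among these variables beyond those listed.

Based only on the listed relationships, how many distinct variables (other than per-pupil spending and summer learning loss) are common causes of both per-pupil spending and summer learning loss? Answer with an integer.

The common causes are: after-school program uptake (to per-pupil spending via after-school program uptake → graduation rate → per-pupil spending; to summer learning loss via after-school program uptake → principal tenure → teacher turnover → summer learning loss); parental involvement (to per-pupil spending via parental involvement → attendance rate → per-pupil spending; to summer learning loss via parental involvement → principal tenure → teacher turnover → summer learning loss).
Every other variable lacks a causal path to at least one of per-pupil spending and summer learning loss.

2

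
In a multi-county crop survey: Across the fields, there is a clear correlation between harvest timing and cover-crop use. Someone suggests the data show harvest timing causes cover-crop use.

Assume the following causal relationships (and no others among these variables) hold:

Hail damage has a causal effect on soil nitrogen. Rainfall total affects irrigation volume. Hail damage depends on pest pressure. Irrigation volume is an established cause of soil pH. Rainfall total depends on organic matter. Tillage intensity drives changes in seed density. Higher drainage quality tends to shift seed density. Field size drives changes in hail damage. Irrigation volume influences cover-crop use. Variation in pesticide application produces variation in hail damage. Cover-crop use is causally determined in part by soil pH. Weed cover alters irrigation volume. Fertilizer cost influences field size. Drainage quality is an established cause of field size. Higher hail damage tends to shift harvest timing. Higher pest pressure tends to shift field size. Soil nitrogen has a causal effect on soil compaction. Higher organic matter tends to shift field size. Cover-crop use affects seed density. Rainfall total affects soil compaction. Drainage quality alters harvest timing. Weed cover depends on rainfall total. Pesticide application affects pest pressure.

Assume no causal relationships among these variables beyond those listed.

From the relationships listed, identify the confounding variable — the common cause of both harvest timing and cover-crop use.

Organic matter has a causal path to harvest timing (organic matter → field size → hail damage → harvest timing) and a separate causal path to cover-crop use (organic matter → rainfall total → irrigation volume → cover-crop use), so it is a common cause of both.
No stated relationship gives harvest timing a causal route to cover-crop use, so the correlation is explained by the shared upstream cause rather than a direct effect.

organic matter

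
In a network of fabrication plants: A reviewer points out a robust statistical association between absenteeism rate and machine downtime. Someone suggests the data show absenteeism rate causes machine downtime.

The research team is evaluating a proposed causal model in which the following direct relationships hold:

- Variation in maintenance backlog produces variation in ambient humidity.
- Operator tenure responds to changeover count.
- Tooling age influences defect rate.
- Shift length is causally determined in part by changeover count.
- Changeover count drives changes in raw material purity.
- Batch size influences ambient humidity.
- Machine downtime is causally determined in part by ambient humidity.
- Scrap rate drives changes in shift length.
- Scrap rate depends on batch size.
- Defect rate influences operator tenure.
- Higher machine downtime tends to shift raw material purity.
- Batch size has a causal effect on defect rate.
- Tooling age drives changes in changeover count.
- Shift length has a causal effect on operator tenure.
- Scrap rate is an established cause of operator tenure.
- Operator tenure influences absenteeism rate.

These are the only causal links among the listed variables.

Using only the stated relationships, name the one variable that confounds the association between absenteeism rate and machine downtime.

batch size

Batch size has a causal path to absenteeism rate (batch size → defect rate → operator tenure → absenteeism rate) and a separate causal path to machine downtime (batch size → ambient humidity → machine downtime), so it is a common cause of both.
No stated relationship gives absenteeism rate a causal route to machine downtime, so the correlation is explained by the shared upstream cause rather than a direct effect.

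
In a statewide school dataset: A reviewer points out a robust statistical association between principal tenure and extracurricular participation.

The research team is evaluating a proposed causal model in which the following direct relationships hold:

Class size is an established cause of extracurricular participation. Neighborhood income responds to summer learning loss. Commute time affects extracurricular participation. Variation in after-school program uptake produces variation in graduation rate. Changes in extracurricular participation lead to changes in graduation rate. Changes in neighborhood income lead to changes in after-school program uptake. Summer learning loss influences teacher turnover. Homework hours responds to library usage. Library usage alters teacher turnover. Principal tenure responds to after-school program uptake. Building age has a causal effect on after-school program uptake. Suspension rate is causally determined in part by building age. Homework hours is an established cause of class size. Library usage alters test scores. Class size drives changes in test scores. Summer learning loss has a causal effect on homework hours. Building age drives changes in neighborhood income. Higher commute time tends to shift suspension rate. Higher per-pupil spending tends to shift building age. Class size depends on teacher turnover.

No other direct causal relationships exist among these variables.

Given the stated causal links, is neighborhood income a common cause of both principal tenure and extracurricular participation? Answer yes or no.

no

Neighborhood income has no stated causal path to extracurricular participation. A confounder must cause both variables, so neighborhood income does not qualify.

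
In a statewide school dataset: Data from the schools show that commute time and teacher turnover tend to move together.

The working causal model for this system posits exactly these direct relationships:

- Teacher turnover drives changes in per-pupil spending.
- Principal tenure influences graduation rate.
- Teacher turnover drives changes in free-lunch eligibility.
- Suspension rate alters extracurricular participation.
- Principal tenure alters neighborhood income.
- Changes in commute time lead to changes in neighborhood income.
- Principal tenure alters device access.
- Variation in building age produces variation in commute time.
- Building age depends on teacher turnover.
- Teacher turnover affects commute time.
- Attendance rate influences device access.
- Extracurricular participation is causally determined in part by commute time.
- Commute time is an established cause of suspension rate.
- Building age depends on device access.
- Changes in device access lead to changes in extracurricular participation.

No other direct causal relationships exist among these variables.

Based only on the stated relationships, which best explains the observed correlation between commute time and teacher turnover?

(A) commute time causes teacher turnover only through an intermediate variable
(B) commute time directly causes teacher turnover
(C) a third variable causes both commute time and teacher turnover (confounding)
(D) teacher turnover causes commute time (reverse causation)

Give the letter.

D

The stated link runs teacher turnover → commute time; commute time has no causal path to teacher turnover. No variable causes both, so confounding is ruled out. The correlation reflects reverse causation.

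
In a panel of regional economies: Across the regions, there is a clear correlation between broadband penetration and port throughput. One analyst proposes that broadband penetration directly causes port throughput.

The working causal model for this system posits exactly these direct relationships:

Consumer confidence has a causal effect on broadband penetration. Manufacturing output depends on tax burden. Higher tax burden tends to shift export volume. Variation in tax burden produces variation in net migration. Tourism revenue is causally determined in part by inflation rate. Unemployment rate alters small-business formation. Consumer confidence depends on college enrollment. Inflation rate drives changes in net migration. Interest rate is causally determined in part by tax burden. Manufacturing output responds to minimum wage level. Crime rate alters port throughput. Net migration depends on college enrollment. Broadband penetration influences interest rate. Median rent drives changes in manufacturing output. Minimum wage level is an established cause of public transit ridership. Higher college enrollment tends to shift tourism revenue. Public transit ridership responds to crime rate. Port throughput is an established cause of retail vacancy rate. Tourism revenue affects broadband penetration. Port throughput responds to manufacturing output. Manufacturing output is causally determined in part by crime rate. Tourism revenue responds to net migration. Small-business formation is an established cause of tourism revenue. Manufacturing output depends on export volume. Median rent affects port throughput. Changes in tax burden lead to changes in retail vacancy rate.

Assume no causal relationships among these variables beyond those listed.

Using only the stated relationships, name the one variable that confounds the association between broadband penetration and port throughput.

tax burden

Tax burden has a causal path to broadband penetration (tax burden → net migration → tourism revenue → broadband penetration) and a separate causal path to port throughput (tax burden → manufacturing output → port throughput), so it is a common cause of both.
No stated relationship gives broadband penetration a causal route to port throughput, so the correlation is explained by the shared upstream cause rather than a direct effect.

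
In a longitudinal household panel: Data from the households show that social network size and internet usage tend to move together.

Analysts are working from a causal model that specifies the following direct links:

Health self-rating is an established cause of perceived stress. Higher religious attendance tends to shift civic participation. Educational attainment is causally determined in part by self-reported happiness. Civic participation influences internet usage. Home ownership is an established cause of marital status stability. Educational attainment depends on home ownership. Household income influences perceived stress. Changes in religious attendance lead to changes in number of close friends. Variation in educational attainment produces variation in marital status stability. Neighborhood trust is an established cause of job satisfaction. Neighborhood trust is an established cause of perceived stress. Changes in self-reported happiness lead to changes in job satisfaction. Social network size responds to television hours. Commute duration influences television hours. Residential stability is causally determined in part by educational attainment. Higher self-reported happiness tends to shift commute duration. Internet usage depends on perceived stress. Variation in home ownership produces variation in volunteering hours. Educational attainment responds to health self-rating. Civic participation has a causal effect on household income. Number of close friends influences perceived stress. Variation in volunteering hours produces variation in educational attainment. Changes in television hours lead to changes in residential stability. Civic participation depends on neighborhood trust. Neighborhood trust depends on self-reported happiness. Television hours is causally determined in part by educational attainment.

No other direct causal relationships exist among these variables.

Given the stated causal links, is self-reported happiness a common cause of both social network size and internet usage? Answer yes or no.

yes

Self-reported happiness has a causal path to social network size (self-reported happiness → commute duration → television hours → social network size) and to internet usage (self-reported happiness → neighborhood trust → perceived stress → internet usage), so it is a common cause of both — a confounder.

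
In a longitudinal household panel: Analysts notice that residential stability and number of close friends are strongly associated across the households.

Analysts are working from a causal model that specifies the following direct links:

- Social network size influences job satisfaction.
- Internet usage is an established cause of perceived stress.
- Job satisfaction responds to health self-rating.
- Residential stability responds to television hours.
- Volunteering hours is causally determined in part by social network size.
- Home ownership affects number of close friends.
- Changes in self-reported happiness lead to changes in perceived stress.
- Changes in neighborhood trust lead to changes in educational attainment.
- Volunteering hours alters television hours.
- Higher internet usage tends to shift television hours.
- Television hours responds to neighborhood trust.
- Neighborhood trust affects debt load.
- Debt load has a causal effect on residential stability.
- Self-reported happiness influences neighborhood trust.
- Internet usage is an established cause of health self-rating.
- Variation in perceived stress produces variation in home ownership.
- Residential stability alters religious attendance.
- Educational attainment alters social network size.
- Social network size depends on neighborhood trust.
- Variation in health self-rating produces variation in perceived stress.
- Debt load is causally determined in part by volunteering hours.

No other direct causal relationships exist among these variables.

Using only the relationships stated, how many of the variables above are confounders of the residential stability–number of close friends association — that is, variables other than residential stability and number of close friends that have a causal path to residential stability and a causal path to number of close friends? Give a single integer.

2

The common causes are: internet usage (to residential stability via internet usage → television hours → residential stability; to number of close friends via internet usage → perceived stress → home ownership → number of close friends); self-reported happiness (to residential stability via self-reported happiness → neighborhood trust → debt load → residential stability; to number of close friends via self-reported happiness → perceived stress → home ownership → number of close friends).
Every other variable lacks a causal path to at least one of residential stability and number of close friends.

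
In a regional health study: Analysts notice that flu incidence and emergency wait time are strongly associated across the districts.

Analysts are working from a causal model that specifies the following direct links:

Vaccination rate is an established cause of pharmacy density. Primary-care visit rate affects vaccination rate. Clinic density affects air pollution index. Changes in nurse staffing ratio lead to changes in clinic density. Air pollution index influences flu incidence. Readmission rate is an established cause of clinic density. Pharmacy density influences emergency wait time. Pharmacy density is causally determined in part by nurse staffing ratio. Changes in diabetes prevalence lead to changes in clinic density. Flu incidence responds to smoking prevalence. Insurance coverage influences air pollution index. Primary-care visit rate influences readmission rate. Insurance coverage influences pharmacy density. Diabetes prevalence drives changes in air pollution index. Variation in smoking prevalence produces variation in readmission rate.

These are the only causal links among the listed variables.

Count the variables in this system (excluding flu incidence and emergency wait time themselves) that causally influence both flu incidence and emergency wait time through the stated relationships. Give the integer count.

3

The common causes are: insurance coverage (to flu incidence via insurance coverage → air pollution index → flu incidence; to emergency wait time via insurance coverage → pharmacy density → emergency wait time); nurse staffing ratio (to flu incidence via nurse staffing ratio → clinic density → air pollution index → flu incidence; to emergency wait time via nurse staffing ratio → pharmacy density → emergency wait time); primary-care visit rate (to flu incidence via primary-care visit rate → readmission rate → clinic density → air pollution index → flu incidence; to emergency wait time via primary-care visit rate → vaccination rate → pharmacy density → emergency wait time).
Every other variable lacks a causal path to at least one of flu incidence and emergency wait time.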